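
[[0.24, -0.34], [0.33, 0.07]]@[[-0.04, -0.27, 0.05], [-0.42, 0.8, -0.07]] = [[0.13, -0.34, 0.04], [-0.04, -0.03, 0.01]]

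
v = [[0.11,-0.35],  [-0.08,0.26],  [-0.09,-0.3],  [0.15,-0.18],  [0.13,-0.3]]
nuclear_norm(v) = 0.85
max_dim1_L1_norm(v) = 0.46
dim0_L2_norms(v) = [0.26, 0.63]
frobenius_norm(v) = 0.68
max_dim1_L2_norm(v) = 0.37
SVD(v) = [[0.56,0.07], [-0.42,-0.05], [0.41,-0.83], [0.33,0.49], [0.49,0.24]] @ diag([0.6550659259854508, 0.19846569631254649]) @ [[0.26, -0.97], [0.97, 0.26]]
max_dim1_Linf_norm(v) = 0.35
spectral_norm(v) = 0.66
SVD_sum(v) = [[0.1, -0.35], [-0.07, 0.26], [0.07, -0.26], [0.06, -0.21], [0.08, -0.31]] + [[0.01,0.00], [-0.01,-0.0], [-0.16,-0.04], [0.09,0.03], [0.05,0.01]]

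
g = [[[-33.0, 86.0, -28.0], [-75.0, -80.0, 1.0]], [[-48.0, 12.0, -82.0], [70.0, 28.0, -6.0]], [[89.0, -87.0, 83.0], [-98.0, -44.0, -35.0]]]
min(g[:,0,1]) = -87.0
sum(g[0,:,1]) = 6.0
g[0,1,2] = 1.0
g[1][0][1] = 12.0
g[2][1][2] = -35.0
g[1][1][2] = -6.0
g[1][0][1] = 12.0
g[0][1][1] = -80.0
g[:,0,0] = [-33.0, -48.0, 89.0]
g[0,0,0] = -33.0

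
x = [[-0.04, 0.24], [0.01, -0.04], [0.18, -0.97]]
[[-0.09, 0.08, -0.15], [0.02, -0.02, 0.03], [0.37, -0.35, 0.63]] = x @ [[0.29, -0.55, 0.3], [-0.33, 0.26, -0.59]]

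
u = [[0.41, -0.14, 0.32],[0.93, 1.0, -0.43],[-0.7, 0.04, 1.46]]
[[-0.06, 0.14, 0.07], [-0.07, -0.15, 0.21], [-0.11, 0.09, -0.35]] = u@ [[-0.07, 0.15, 0.24], [-0.05, -0.23, -0.06], [-0.11, 0.14, -0.12]]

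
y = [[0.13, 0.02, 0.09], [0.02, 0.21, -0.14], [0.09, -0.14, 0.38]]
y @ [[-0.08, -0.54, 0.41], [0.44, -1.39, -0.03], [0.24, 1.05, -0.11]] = [[0.02, -0.00, 0.04], [0.06, -0.45, 0.02], [0.02, 0.55, -0.0]]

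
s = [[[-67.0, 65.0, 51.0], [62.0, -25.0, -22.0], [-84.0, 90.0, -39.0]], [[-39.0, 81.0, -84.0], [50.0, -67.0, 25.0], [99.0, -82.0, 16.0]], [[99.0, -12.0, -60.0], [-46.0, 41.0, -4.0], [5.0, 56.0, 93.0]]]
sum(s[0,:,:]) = 31.0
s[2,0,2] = -60.0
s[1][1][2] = 25.0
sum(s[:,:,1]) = 147.0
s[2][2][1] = 56.0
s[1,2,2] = 16.0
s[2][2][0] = 5.0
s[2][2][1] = 56.0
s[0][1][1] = -25.0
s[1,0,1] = 81.0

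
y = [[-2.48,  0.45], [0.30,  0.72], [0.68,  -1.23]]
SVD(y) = [[-0.92, 0.3], [0.02, -0.61], [0.39, 0.74]] @ diag([2.7015096286397324, 1.2800178617374116]) @ [[0.95,-0.32], [-0.32,-0.95]]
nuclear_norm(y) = 3.98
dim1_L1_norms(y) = [2.93, 1.02, 1.91]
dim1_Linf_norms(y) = [2.48, 0.72, 1.23]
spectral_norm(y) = 2.70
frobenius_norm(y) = 2.99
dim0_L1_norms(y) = [3.46, 2.4]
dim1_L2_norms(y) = [2.52, 0.78, 1.41]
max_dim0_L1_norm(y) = 3.46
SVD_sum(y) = [[-2.36, 0.81], [0.05, -0.02], [0.99, -0.34]] + [[-0.12, -0.36], [0.25, 0.74], [-0.31, -0.89]]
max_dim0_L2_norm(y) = 2.59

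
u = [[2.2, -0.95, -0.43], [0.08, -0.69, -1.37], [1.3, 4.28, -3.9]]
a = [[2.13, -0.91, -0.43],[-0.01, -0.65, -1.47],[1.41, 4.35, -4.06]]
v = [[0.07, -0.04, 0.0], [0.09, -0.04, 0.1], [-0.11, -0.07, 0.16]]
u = v + a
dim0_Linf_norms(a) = [2.13, 4.35, 4.06]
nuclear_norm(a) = 9.96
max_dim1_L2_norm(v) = 0.21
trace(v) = 0.19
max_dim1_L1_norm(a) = 9.82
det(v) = 0.00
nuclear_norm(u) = 9.79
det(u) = 19.68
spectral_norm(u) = 5.95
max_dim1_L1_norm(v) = 0.34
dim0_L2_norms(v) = [0.16, 0.09, 0.19]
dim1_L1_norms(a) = [3.47, 2.13, 9.82]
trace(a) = -2.58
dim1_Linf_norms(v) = [0.07, 0.1, 0.16]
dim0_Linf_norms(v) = [0.11, 0.07, 0.16]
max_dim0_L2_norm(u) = 4.44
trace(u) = -2.39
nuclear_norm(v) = 0.40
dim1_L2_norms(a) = [2.36, 1.61, 6.12]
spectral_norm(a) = 6.14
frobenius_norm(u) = 6.60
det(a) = 20.79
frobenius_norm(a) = 6.75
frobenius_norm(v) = 0.26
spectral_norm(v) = 0.21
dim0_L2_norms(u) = [2.56, 4.44, 4.16]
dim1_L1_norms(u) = [3.58, 2.14, 9.48]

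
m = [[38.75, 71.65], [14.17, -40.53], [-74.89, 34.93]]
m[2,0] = -74.89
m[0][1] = 71.65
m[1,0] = 14.17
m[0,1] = 71.65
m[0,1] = 71.65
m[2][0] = -74.89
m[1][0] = 14.17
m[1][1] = -40.53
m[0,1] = 71.65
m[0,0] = 38.75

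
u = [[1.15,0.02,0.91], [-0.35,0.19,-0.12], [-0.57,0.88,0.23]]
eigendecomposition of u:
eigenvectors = [[(-0.72+0j),-0.72-0.00j,-0.52+0.00j],[0.20-0.13j,0.20+0.13j,(-0.52+0j)],[(0.28-0.58j),0.28+0.58j,(0.68+0j)]]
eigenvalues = [(0.79+0.74j), (0.79-0.74j), (-0.01+0j)]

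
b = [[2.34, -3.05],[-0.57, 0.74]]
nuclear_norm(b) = 3.96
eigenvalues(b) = [3.08, -0.0]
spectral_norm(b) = 3.96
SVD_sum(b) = [[2.34,-3.05],  [-0.57,0.74]] + [[-0.00, -0.0], [-0.0, -0.0]]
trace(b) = 3.08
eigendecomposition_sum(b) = [[2.34, -3.05], [-0.57, 0.74]] + [[-0.0, -0.0],[-0.0, -0.00]]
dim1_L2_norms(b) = [3.84, 0.93]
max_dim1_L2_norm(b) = 3.84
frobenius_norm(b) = 3.96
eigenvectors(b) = [[0.97,0.79], [-0.24,0.61]]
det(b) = -0.01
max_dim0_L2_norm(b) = 3.14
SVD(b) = [[-0.97, 0.24], [0.24, 0.97]] @ diag([3.9560835377862666, 0.0017441492157823503]) @ [[-0.61, 0.79], [-0.79, -0.61]]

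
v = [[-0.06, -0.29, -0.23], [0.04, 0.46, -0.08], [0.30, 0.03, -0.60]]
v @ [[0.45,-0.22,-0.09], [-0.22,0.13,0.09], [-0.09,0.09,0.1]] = [[0.06, -0.05, -0.04], [-0.08, 0.04, 0.03], [0.18, -0.12, -0.08]]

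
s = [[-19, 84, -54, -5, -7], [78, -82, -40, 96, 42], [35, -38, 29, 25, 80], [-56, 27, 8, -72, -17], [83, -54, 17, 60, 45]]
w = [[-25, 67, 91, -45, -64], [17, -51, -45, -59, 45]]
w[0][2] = 91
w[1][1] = -51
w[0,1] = 67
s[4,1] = -54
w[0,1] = 67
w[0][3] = -45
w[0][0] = -25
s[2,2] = 29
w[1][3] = -59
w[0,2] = 91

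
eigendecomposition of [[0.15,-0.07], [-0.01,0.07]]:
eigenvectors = [[0.99, 0.62], [-0.11, 0.78]]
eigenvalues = [0.16, 0.06]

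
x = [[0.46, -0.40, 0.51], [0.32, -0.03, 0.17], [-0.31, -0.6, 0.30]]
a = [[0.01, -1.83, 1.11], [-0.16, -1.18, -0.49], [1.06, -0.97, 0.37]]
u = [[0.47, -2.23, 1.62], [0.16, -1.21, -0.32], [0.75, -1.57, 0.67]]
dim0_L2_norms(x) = [0.64, 0.72, 0.62]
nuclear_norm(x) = 1.59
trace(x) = 0.73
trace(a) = -0.80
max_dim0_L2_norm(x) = 0.72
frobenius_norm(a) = 2.91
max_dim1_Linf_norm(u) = 2.23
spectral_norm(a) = 2.56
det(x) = -0.00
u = x + a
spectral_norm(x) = 0.94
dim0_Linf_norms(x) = [0.46, 0.6, 0.51]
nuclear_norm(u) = 4.76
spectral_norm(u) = 3.44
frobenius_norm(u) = 3.59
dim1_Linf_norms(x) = [0.51, 0.32, 0.6]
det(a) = 2.39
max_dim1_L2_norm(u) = 2.8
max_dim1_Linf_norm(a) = 1.83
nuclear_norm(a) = 4.50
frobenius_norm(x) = 1.14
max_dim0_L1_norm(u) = 5.01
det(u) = 1.22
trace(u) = -0.07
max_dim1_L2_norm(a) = 2.14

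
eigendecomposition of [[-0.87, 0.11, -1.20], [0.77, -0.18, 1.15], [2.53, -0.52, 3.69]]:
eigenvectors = [[-0.3, 0.83, 0.65], [0.28, 0.08, -0.56], [0.91, -0.55, -0.52]]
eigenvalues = [2.7, -0.07, 0.0]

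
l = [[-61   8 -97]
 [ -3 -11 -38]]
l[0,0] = -61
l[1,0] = -3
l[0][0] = -61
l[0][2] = -97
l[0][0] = -61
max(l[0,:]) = 8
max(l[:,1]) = 8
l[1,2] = -38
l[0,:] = [-61, 8, -97]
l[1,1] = -11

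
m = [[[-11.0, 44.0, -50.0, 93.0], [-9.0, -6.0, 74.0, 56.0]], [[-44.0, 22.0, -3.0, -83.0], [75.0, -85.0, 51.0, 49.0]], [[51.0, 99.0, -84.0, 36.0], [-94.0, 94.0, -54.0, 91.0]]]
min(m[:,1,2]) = -54.0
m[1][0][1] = 22.0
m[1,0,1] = 22.0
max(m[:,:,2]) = 74.0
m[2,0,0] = 51.0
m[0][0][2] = -50.0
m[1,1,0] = 75.0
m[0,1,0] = -9.0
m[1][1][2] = 51.0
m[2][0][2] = -84.0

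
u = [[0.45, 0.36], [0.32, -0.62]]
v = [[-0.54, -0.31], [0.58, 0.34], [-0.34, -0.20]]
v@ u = [[-0.34, -0.00], [0.37, -0.00], [-0.22, 0.00]]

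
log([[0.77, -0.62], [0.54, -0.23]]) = [[0.49, -1.75], [1.53, -2.34]]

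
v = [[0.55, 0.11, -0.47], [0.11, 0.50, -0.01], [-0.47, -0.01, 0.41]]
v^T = [[0.55,  0.11,  -0.47], [0.11,  0.5,  -0.01], [-0.47,  -0.01,  0.41]]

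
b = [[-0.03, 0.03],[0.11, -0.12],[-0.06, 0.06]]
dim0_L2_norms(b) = [0.13, 0.14]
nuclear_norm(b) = 0.19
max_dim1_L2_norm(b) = 0.16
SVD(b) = [[-0.23, -0.39], [0.86, -0.5], [-0.45, -0.77]] @ diag([0.18838078302778596, 0.0035609810218858273]) @ [[0.68, -0.73], [0.73, 0.68]]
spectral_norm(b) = 0.19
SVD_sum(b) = [[-0.03,  0.03], [0.11,  -0.12], [-0.06,  0.06]] + [[-0.00,-0.0], [-0.0,-0.0], [-0.0,-0.00]]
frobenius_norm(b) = 0.19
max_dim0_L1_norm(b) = 0.21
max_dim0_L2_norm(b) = 0.14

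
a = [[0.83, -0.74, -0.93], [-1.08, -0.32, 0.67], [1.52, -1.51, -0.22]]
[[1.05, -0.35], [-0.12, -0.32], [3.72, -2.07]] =a @ [[1.19, -0.52],[-1.42, 0.97],[1.06, -0.86]]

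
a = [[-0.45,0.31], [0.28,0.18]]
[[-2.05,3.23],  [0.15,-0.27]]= a@[[2.47, -3.96], [-3.02, 4.68]]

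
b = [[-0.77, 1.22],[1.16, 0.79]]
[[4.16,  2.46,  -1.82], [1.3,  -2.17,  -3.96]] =b @ [[-0.84, -2.27, -1.68], [2.88, 0.58, -2.55]]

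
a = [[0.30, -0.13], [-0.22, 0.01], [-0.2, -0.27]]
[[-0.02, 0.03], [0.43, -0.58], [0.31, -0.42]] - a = [[-0.32, 0.16], [0.65, -0.59], [0.51, -0.15]]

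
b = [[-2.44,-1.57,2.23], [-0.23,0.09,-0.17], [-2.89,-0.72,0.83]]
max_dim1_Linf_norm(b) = 2.89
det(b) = -0.01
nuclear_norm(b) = 5.82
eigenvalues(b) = [(-0.76+1.79j), (-0.76-1.79j), (-0+0j)]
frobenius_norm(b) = 4.80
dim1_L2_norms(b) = [3.66, 0.3, 3.09]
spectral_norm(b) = 4.66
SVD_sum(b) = [[-2.87, -1.28, 1.73],[-0.06, -0.02, 0.03],[-2.37, -1.06, 1.43]] + [[0.43, -0.29, 0.50], [-0.17, 0.12, -0.2], [-0.52, 0.34, -0.60]] + [[0.00, -0.0, -0.00], [0.00, -0.00, -0.00], [-0.0, 0.00, 0.00]]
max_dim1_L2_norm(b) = 3.66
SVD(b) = [[-0.77,0.62,-0.15], [-0.01,-0.25,-0.97], [-0.64,-0.74,0.2]] @ diag([4.657732101894756, 1.1602718151868798, 0.0009908895009259082]) @ [[0.80, 0.36, -0.48],[0.60, -0.40, 0.7],[-0.06, 0.85, 0.53]]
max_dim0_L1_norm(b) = 5.56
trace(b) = -1.52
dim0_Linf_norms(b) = [2.89, 1.57, 2.23]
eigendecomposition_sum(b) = [[(-1.22+0.55j),(-0.79-0.25j),(1.12+0.45j)], [(-0.11-0.24j),(0.05-0.16j),(-0.09+0.22j)], [(-1.44-0.73j),-0.36-0.93j,0.41+1.40j]] + [[(-1.22-0.55j), (-0.79+0.25j), 1.12-0.45j],[-0.11+0.24j, 0.05+0.16j, (-0.09-0.22j)],[-1.44+0.73j, (-0.36+0.93j), 0.41-1.40j]] + [[-0j,  0.00-0.00j,  -0.00+0.00j], [(-0+0j),  -0.00+0.00j,  0.00-0.00j], [(-0+0j),  (-0+0j),  -0j]]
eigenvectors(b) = [[0.40-0.49j, 0.40+0.49j, (0.06+0j)], [(0.1+0.08j), (0.1-0.08j), (-0.84+0j)], [(0.76+0j), (0.76-0j), -0.53+0.00j]]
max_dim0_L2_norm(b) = 3.79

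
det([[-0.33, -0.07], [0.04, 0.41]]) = -0.133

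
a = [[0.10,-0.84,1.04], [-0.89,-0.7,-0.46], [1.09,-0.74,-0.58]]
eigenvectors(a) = [[(-0.72+0j),  (0.53-0.26j),  (0.53+0.26j)], [0.42+0.00j,  (0.7+0j),  (0.7-0j)], [(-0.55+0j),  (-0.12+0.38j),  -0.12-0.38j]]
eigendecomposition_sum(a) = [[(0.74-0j), (-0.47+0j), 0.50+0.00j], [(-0.44+0j), 0.28+0.00j, (-0.29+0j)], [0.57-0.00j, (-0.36+0j), 0.38+0.00j]] + [[(-0.32-0.22j), -0.18+0.55j, (0.27+0.71j)],[-0.23-0.41j, (-0.49+0.49j), -0.08+0.90j],[(0.26-0.06j), -0.19-0.35j, (-0.48-0.2j)]] + [[-0.32+0.22j, -0.18-0.55j, (0.27-0.71j)], [-0.23+0.41j, -0.49-0.49j, (-0.08-0.9j)], [(0.26+0.06j), -0.19+0.35j, (-0.48+0.2j)]]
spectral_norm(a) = 1.47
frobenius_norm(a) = 2.32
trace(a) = -1.18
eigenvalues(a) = [(1.4+0j), (-1.29+0.08j), (-1.29-0.08j)]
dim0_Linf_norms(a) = [1.09, 0.84, 1.04]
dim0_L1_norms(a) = [2.08, 2.28, 2.08]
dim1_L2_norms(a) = [1.34, 1.22, 1.44]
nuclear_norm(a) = 4.00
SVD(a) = [[-0.31, 0.94, 0.16], [0.24, 0.24, -0.94], [-0.92, -0.25, -0.30]] @ diag([1.47098986487334, 1.3299090114491883, 1.1960480085289866]) @ [[-0.85, 0.52, 0.07], [-0.29, -0.58, 0.76], [0.44, 0.63, 0.65]]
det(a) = 2.34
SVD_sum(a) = [[0.38, -0.23, -0.03],[-0.31, 0.19, 0.03],[1.15, -0.7, -0.09]] + [[-0.37, -0.72, 0.95], [-0.09, -0.18, 0.24], [0.1, 0.19, -0.25]] + [[0.08, 0.12, 0.12], [-0.49, -0.7, -0.73], [-0.16, -0.23, -0.23]]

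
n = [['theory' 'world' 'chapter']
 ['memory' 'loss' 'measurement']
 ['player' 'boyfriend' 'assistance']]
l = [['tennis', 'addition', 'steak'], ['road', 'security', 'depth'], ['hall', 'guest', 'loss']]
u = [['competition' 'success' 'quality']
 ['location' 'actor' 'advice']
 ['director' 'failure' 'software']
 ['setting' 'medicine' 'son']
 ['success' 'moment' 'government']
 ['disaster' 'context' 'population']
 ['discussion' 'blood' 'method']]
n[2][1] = 'boyfriend'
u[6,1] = 'blood'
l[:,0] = ['tennis', 'road', 'hall']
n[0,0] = 'theory'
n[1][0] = 'memory'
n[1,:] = ['memory', 'loss', 'measurement']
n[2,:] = ['player', 'boyfriend', 'assistance']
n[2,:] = ['player', 'boyfriend', 'assistance']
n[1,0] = 'memory'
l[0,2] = 'steak'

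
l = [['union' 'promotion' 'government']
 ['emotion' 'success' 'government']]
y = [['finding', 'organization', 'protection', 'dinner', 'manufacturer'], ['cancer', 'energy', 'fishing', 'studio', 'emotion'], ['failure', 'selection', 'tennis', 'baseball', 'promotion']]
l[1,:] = ['emotion', 'success', 'government']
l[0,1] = 'promotion'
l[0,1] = 'promotion'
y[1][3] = 'studio'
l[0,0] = 'union'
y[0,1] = 'organization'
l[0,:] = ['union', 'promotion', 'government']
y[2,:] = ['failure', 'selection', 'tennis', 'baseball', 'promotion']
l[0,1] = 'promotion'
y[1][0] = 'cancer'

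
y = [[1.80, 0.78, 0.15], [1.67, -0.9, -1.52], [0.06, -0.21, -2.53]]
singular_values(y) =[3.24, 2.2, 0.94]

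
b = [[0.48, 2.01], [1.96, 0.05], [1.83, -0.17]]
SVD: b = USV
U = [[-0.32,0.94], [-0.70,-0.18], [-0.64,-0.28]]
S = [2.75, 1.98]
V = [[-0.98, -0.21], [-0.21, 0.98]]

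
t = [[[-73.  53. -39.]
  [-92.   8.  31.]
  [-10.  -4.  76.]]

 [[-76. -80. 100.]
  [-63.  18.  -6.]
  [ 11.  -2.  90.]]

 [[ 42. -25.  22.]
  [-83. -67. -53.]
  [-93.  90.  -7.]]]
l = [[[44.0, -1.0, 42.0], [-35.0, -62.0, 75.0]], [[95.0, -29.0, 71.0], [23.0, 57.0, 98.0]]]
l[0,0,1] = -1.0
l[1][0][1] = -29.0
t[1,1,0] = -63.0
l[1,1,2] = 98.0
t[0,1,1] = 8.0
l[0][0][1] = -1.0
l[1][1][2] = 98.0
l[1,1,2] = 98.0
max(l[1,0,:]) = 95.0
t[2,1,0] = -83.0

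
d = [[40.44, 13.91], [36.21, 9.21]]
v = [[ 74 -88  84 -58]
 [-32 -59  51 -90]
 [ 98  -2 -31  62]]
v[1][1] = -59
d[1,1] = 9.21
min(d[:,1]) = 9.21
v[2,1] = -2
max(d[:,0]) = 40.44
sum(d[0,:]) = 54.349999999999994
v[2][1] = -2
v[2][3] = 62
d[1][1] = 9.21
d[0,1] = 13.91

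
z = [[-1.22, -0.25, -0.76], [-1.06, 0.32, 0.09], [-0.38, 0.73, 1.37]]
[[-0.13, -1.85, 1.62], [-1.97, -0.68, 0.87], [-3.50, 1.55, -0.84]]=z @[[1.29, 0.64, -0.74], [-1.50, -0.45, 0.6], [-1.40, 1.55, -1.14]]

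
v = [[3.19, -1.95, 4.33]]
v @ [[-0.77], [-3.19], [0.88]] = [[7.57]]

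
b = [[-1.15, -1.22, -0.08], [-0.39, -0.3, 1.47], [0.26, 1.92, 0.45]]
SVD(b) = [[-0.63,  0.14,  -0.76], [-0.12,  0.95,  0.27], [0.76,  0.26,  -0.59]] @ diag([2.4857190875982833, 1.5810361763447731, 0.7059215442516652]) @ [[0.39, 0.92, 0.09], [-0.29, 0.03, 0.96], [0.87, -0.40, 0.28]]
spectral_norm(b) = 2.49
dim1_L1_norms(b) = [2.45, 2.16, 2.63]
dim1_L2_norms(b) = [1.68, 1.55, 1.99]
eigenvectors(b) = [[-0.68, -0.89, -0.26], [-0.55, 0.32, 0.58], [0.49, -0.33, 0.77]]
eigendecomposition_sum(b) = [[-0.67, -1.16, 0.65], [-0.54, -0.94, 0.53], [0.48, 0.83, -0.47]] + [[-0.49, 0.28, -0.38], [0.18, -0.1, 0.14], [-0.18, 0.10, -0.14]] + [[0.01, -0.33, -0.36],[-0.03, 0.74, 0.80],[-0.04, 0.98, 1.06]]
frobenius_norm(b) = 3.03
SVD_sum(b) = [[-0.62, -1.44, -0.14], [-0.12, -0.27, -0.03], [0.74, 1.74, 0.17]] + [[-0.06,0.01,0.21], [-0.44,0.05,1.44], [-0.12,0.01,0.4]] + [[-0.47, 0.22, -0.15], [0.17, -0.08, 0.05], [-0.36, 0.17, -0.12]]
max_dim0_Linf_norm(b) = 1.92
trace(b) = -1.00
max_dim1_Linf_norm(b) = 1.92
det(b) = 2.77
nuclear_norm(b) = 4.77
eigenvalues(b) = [-2.08, -0.73, 1.82]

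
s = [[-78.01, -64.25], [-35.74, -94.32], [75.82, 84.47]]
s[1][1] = -94.32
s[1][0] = -35.74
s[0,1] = -64.25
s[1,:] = [-35.74, -94.32]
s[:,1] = [-64.25, -94.32, 84.47]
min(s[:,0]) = -78.01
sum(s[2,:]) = 160.29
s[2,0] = 75.82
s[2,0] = 75.82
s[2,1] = 84.47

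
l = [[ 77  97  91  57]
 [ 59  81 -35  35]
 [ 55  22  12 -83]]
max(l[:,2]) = 91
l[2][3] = -83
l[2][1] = 22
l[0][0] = 77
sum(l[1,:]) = 140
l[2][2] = 12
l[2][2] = 12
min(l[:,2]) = -35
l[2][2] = 12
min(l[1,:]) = -35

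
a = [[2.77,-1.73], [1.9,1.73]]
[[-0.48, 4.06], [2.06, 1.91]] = a@[[0.34, 1.28], [0.82, -0.30]]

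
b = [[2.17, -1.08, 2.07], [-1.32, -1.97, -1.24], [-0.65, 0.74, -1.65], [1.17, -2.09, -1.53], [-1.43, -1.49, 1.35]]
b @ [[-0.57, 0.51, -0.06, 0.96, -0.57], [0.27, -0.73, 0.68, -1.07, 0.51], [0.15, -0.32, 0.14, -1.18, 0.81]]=[[-1.22,  1.23,  -0.57,  0.80,  -0.11], [0.03,  1.16,  -1.43,  2.30,  -1.26], [0.32,  -0.34,  0.31,  0.53,  -0.59], [-1.46,  2.61,  -1.71,  5.16,  -2.97], [0.62,  -0.07,  -0.74,  -1.37,  1.15]]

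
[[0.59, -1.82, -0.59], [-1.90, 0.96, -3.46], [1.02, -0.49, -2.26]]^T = [[0.59,-1.9,1.02], [-1.82,0.96,-0.49], [-0.59,-3.46,-2.26]]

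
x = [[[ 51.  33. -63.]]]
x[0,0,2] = -63.0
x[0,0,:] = [51.0, 33.0, -63.0]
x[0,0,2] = -63.0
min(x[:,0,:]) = -63.0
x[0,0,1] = 33.0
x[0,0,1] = 33.0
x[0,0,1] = 33.0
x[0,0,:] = [51.0, 33.0, -63.0]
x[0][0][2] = -63.0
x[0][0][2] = -63.0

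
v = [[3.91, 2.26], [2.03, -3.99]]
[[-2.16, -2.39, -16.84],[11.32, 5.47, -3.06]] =v@ [[0.84, 0.14, -3.67], [-2.41, -1.30, -1.10]]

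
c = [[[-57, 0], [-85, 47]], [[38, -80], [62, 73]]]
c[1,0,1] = -80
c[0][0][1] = 0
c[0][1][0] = -85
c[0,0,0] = -57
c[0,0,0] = -57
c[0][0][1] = 0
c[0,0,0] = -57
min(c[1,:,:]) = -80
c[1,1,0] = 62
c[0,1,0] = -85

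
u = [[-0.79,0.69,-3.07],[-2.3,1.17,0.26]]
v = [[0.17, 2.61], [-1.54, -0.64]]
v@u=[[-6.14, 3.17, 0.16], [2.69, -1.81, 4.56]]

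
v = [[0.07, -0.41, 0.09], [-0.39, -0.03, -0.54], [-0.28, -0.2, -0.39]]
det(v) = -0.00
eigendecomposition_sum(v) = [[-0.11, -0.11, -0.15], [-0.26, -0.26, -0.36], [-0.25, -0.25, -0.35]] + [[0.18, -0.30, 0.24], [-0.13, 0.23, -0.18], [-0.03, 0.05, -0.04]] + [[0.00, 0.0, -0.00], [0.0, 0.00, -0.00], [-0.0, -0.0, 0.0]]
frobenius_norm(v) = 0.95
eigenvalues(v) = [-0.71, 0.36, 0.0]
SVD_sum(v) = [[0.03,0.01,0.04],[-0.38,-0.09,-0.53],[-0.29,-0.07,-0.4]] + [[0.04,-0.42,0.05], [-0.01,0.06,-0.01], [0.01,-0.13,0.01]] + [[0.00, 0.0, -0.0], [0.0, 0.0, -0.0], [-0.00, -0.0, 0.0]]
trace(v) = -0.35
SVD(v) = [[-0.07, -0.95, -0.32], [0.79, 0.14, -0.59], [0.6, -0.29, 0.74]] @ diag([0.8348765632171113, 0.446297031332434, 0.0002898527918429387]) @ [[-0.58, -0.14, -0.8],[-0.09, 0.99, -0.11],[-0.81, -0.01, 0.59]]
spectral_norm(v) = 0.83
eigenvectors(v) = [[0.28, 0.79, -0.81],[0.69, -0.60, -0.01],[0.67, -0.14, 0.59]]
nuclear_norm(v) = 1.28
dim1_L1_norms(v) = [0.57, 0.96, 0.87]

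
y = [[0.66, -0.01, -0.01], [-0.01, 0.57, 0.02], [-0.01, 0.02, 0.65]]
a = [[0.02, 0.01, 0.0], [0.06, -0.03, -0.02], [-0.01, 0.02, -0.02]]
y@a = [[0.01,0.01,0.0],  [0.03,-0.02,-0.01],  [-0.01,0.01,-0.01]]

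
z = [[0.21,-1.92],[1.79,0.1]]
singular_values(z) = [1.95, 1.78]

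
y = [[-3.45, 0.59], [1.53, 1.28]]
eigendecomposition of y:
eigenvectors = [[-0.95, -0.12], [0.30, -0.99]]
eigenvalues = [-3.63, 1.46]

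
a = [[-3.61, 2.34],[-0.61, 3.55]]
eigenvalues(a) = [-3.4, 3.34]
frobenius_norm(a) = 5.61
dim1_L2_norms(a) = [4.3, 3.6]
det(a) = -11.39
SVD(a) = [[-0.79, -0.61], [-0.61, 0.79]] @ diag([5.158323516363924, 2.207713409962199]) @ [[0.63, -0.78], [0.78, 0.63]]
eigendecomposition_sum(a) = [[-3.51,1.18], [-0.31,0.1]] + [[-0.10, 1.16], [-0.30, 3.45]]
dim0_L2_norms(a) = [3.66, 4.25]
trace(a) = -0.06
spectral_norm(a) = 5.16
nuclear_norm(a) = 7.37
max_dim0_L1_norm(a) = 5.89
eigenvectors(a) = [[-1.0, -0.32], [-0.09, -0.95]]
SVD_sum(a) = [[-2.56, 3.18],[-1.97, 2.45]] + [[-1.05, -0.84], [1.36, 1.1]]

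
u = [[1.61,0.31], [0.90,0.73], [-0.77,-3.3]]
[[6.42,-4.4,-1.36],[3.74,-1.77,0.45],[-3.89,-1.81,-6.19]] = u @ [[3.94, -2.97, -1.26], [0.26, 1.24, 2.17]]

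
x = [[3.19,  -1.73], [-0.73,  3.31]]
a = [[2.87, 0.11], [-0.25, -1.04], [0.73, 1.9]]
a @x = [[9.08, -4.60], [-0.04, -3.01], [0.94, 5.03]]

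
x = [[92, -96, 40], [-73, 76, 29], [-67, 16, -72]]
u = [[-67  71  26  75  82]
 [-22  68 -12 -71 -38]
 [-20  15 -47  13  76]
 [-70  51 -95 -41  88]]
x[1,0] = -73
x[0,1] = -96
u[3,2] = -95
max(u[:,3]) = 75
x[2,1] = 16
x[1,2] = 29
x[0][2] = 40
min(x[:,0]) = -73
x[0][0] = 92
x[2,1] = 16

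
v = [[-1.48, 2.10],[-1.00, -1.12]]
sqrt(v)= [[0.41, 1.86], [-0.88, 0.72]]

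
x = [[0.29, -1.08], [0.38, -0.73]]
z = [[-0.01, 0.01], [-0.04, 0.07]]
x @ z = [[0.04, -0.07], [0.03, -0.05]]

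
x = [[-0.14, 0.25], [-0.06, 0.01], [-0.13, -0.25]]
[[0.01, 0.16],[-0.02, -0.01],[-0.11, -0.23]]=x @[[0.35, 0.24], [0.24, 0.79]]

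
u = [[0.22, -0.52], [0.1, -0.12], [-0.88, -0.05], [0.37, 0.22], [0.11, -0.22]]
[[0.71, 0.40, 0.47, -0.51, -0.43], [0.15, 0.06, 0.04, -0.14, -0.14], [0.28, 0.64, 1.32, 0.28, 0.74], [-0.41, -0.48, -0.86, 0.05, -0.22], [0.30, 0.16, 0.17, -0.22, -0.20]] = u @ [[-0.23,  -0.67,  -1.42,  -0.36,  -0.87],[-1.46,  -1.05,  -1.5,  0.83,  0.46]]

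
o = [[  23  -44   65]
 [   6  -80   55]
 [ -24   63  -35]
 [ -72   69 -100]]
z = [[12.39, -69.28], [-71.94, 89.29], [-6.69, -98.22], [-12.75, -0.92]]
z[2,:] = [-6.69, -98.22]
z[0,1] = -69.28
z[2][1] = -98.22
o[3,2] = -100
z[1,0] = -71.94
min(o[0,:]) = -44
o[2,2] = -35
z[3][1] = -0.92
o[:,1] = [-44, -80, 63, 69]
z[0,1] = -69.28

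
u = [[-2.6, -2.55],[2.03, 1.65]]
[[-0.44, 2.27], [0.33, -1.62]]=u@[[0.12,-0.45], [0.05,-0.43]]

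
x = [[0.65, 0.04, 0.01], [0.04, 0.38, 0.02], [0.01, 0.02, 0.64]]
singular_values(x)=[0.66, 0.63, 0.37]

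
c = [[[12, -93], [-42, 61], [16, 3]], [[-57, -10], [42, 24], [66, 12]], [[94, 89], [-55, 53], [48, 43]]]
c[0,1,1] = 61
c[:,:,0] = [[12, -42, 16], [-57, 42, 66], [94, -55, 48]]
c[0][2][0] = 16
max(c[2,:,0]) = 94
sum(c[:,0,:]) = 35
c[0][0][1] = -93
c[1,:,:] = [[-57, -10], [42, 24], [66, 12]]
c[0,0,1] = -93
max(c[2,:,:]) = 94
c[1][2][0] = 66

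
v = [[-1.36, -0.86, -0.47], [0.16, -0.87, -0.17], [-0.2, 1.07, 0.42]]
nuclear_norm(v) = 3.20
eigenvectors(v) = [[-0.93, -0.47, -0.19],[0.26, 0.63, -0.17],[-0.28, -0.62, 0.97]]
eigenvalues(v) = [-1.26, -0.82, 0.27]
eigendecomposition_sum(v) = [[-1.57,  -1.77,  -0.62], [0.44,  0.5,  0.17], [-0.47,  -0.53,  -0.19]] + [[0.21, 0.97, 0.21], [-0.28, -1.31, -0.29], [0.28, 1.29, 0.28]] + [[0.00, -0.06, -0.06], [0.00, -0.05, -0.06], [-0.01, 0.31, 0.32]]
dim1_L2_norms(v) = [1.68, 0.9, 1.17]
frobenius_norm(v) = 2.23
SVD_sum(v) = [[-0.76,-1.22,-0.51], [-0.34,-0.54,-0.23], [0.45,0.71,0.3]] + [[-0.6, 0.36, 0.04], [0.51, -0.3, -0.04], [-0.64, 0.38, 0.05]] + [[-0.0, -0.0, 0.0], [-0.01, -0.03, 0.09], [-0.01, -0.02, 0.07]]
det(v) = 0.28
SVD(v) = [[-0.81,0.59,0.01], [-0.36,-0.50,0.79], [0.47,0.63,0.61]] @ diag([1.8910331983278408, 1.1794480173972677, 0.12528294808006607]) @ [[0.50, 0.8, 0.34], [-0.86, 0.51, 0.06], [-0.12, -0.32, 0.94]]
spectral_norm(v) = 1.89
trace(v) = -1.81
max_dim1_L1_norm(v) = 2.69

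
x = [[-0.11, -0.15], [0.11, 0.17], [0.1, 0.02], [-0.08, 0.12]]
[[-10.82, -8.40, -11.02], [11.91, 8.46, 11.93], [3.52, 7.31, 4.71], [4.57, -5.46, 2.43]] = x@[[24.31, 72.49, 38.01], [54.33, 2.84, 45.61]]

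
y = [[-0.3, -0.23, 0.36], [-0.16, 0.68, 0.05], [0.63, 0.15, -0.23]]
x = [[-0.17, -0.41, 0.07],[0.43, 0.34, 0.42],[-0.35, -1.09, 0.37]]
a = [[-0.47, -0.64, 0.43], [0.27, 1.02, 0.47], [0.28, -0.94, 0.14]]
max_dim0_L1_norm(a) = 2.6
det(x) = 0.00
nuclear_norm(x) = 1.93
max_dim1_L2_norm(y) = 0.7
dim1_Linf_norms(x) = [0.41, 0.43, 1.09]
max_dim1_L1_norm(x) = 1.81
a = x + y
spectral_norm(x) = 1.33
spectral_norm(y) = 0.84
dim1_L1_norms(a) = [1.54, 1.76, 1.36]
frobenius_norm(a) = 1.77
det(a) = -0.57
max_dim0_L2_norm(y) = 0.73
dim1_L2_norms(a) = [0.9, 1.16, 0.99]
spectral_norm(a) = 1.54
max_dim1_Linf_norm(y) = 0.68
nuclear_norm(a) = 2.76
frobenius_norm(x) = 1.46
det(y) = -0.11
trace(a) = 0.69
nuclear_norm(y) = 1.73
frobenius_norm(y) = 1.11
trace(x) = 0.54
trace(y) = 0.15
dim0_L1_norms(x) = [0.95, 1.84, 0.86]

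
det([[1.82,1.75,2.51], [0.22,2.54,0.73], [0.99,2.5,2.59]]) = 3.988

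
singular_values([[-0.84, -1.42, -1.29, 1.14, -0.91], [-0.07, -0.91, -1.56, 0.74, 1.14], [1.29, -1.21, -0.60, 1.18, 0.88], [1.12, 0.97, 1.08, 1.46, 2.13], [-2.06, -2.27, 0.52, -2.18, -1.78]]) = [5.29, 3.43, 1.68, 1.14, 1.03]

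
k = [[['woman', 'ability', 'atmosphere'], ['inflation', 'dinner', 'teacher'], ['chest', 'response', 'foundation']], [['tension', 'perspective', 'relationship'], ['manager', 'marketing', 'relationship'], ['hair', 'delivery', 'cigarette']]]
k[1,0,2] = 'relationship'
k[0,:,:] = [['woman', 'ability', 'atmosphere'], ['inflation', 'dinner', 'teacher'], ['chest', 'response', 'foundation']]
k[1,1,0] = 'manager'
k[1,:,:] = [['tension', 'perspective', 'relationship'], ['manager', 'marketing', 'relationship'], ['hair', 'delivery', 'cigarette']]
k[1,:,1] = ['perspective', 'marketing', 'delivery']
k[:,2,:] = [['chest', 'response', 'foundation'], ['hair', 'delivery', 'cigarette']]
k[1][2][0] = 'hair'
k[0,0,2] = 'atmosphere'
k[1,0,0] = 'tension'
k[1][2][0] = 'hair'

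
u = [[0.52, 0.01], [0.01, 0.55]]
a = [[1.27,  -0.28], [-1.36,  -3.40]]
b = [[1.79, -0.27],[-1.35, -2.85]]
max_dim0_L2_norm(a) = 3.41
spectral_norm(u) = 0.55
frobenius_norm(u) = 0.76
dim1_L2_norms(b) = [1.81, 3.15]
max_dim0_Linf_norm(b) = 2.85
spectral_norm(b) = 3.21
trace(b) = -1.06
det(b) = -5.47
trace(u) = 1.07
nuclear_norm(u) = 1.07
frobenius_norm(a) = 3.89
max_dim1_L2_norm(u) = 0.55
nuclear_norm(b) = 4.91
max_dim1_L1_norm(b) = 4.2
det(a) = -4.70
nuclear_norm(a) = 4.95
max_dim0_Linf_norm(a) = 3.4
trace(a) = -2.13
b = a + u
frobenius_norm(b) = 3.64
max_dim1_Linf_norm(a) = 3.4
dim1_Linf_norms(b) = [1.79, 2.85]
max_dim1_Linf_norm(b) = 2.85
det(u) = 0.29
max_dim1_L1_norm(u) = 0.56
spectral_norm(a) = 3.67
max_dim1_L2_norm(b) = 3.15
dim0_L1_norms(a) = [2.63, 3.68]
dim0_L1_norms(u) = [0.53, 0.56]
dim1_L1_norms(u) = [0.53, 0.56]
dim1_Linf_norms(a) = [1.27, 3.4]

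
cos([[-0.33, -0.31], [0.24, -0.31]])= [[0.98, -0.1], [0.08, 0.99]]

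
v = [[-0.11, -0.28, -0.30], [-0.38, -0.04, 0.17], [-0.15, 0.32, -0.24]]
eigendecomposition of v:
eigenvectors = [[(0.6+0j),  -0.21-0.53j,  (-0.21+0.53j)], [-0.66+0.00j,  0.23-0.48j,  (0.23+0.48j)], [-0.45+0.00j,  (-0.63+0j),  (-0.63-0j)]]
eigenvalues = [(0.42+0j), (-0.41+0.12j), (-0.41-0.12j)]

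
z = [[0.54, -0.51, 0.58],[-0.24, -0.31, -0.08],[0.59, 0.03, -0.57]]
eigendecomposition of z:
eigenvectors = [[-0.91, 0.40, 0.12], [0.21, 0.05, 0.83], [-0.36, -0.91, 0.54]]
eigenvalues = [0.89, -0.83, -0.4]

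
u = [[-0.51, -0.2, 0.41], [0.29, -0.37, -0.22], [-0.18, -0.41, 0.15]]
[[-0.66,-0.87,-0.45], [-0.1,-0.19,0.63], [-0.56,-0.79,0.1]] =u@[[-0.26, 1.1, 1.66], [0.93, 1.41, -0.76], [-1.47, -0.07, 0.6]]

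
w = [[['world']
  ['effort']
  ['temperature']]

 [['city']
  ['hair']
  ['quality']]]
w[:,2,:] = [['temperature'], ['quality']]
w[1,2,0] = 'quality'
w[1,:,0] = ['city', 'hair', 'quality']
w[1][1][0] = 'hair'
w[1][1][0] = 'hair'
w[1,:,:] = [['city'], ['hair'], ['quality']]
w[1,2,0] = 'quality'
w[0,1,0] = 'effort'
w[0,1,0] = 'effort'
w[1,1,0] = 'hair'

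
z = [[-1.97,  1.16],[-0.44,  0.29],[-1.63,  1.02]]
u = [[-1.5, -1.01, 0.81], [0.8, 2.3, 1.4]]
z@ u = [[3.88, 4.66, 0.03], [0.89, 1.11, 0.05], [3.26, 3.99, 0.11]]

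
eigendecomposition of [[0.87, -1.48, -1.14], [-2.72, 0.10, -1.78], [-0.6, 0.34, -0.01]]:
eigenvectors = [[0.73, -0.52, -0.41], [-0.63, -0.85, -0.69], [-0.26, -0.01, 0.59]]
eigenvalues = [2.54, -1.59, 0.01]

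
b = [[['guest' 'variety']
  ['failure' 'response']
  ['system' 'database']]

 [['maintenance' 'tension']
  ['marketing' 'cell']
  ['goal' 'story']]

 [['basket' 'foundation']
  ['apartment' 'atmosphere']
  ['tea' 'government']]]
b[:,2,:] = [['system', 'database'], ['goal', 'story'], ['tea', 'government']]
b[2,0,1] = 'foundation'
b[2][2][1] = 'government'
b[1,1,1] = 'cell'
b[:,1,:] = [['failure', 'response'], ['marketing', 'cell'], ['apartment', 'atmosphere']]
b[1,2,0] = 'goal'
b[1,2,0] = 'goal'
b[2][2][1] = 'government'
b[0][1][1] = 'response'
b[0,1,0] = 'failure'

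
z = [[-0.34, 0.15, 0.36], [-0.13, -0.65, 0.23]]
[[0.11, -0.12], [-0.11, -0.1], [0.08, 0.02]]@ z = [[-0.02, 0.09, 0.01], [0.05, 0.05, -0.06], [-0.03, -0.0, 0.03]]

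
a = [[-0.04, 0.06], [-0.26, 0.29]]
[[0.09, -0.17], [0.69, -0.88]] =a @ [[-3.75, 0.77],[-0.98, -2.34]]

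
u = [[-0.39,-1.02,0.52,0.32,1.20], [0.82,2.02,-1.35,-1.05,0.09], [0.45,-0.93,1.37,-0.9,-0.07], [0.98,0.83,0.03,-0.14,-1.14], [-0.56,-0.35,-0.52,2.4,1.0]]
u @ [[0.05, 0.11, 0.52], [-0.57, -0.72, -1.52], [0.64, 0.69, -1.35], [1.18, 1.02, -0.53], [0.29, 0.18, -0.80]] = [[1.62, 1.59, -0.48], [-3.19, -3.35, -0.34], [0.35, 0.73, 0.33], [-0.9, -0.82, 0.19], [2.96, 2.46, -1.13]]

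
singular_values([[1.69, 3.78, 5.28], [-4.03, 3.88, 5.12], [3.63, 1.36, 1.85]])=[9.46, 5.61, 0.08]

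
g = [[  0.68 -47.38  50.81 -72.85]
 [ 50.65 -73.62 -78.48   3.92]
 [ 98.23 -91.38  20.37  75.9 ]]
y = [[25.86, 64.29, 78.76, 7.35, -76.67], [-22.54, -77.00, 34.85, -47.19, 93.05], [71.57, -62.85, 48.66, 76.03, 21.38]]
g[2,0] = 98.23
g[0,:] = [0.68, -47.38, 50.81, -72.85]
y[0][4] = -76.67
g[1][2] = -78.48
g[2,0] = 98.23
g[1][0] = 50.65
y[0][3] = 7.35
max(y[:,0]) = 71.57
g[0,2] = 50.81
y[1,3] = -47.19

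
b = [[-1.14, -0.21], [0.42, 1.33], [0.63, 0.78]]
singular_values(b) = [1.86, 0.91]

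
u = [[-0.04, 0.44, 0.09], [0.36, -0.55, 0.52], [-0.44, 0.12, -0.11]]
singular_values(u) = [0.95, 0.39, 0.27]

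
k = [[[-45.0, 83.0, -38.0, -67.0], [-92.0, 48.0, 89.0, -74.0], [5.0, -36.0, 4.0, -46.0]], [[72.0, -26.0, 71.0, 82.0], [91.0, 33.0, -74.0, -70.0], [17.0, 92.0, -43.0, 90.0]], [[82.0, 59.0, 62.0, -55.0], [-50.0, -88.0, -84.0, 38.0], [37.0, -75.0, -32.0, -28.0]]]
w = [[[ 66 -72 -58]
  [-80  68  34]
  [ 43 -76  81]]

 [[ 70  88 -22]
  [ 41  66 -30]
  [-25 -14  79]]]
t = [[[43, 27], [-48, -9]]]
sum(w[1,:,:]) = 253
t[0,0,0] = 43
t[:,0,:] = [[43, 27]]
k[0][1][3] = -74.0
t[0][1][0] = -48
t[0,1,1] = -9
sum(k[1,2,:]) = 156.0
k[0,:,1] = [83.0, 48.0, -36.0]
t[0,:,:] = [[43, 27], [-48, -9]]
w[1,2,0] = -25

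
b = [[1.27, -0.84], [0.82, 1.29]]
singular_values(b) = [1.54, 1.51]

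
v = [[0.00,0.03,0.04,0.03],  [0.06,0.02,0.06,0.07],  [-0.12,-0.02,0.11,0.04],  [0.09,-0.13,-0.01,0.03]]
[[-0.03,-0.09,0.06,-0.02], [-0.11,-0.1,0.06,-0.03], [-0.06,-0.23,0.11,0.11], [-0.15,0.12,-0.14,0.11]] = v@[[-0.93, 0.68, -0.4, -0.64], [0.7, -0.62, 0.88, -1.15], [-1.6, -1.11, 0.54, -0.16], [0.43, -0.93, 0.50, 0.62]]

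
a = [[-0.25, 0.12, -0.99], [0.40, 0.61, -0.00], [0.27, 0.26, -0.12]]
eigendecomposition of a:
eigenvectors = [[-0.23+0.00j, (0.84+0j), (0.84-0j)], [(0.93+0j), -0.36-0.18j, (-0.36+0.18j)], [(0.29+0j), -0.14-0.34j, (-0.14+0.34j)]]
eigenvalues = [(0.51+0j), (-0.14+0.38j), (-0.14-0.38j)]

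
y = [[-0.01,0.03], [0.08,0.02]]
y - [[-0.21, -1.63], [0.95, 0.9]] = [[0.2, 1.66],[-0.87, -0.88]]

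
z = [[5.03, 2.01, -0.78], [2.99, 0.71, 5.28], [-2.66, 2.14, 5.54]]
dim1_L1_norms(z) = [7.82, 8.98, 10.34]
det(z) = -105.04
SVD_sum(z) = [[0.03, -0.13, -0.52], [-0.28, 1.26, 4.96], [-0.33, 1.48, 5.84]] + [[5.22, 1.03, 0.03],[3.04, 0.6, 0.02],[-2.12, -0.42, -0.01]] + [[-0.22, 1.11, -0.29], [0.23, -1.15, 0.31], [-0.21, 1.08, -0.29]]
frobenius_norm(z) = 10.47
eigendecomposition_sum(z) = [[-0.32+0.00j, 0.48-0.00j, -0.35-0.00j], [(1.03-0j), (-1.5+0j), 1.12+0.00j], [-0.39+0.00j, (0.58-0j), -0.43-0.00j]] + [[(2.68+2.11j), 0.77-0.33j, -0.21-2.61j], [(0.98+4.61j), 1.11+0.33j, (2.08-2.96j)], [-1.13+4.25j, 0.78+0.74j, (2.98-1.58j)]] + [[(2.68-2.11j),(0.77+0.33j),-0.21+2.61j], [0.98-4.61j,1.11-0.33j,2.08+2.96j], [(-1.13-4.25j),0.78-0.74j,2.98+1.58j]]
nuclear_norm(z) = 16.49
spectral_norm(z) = 7.93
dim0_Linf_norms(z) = [5.03, 2.14, 5.54]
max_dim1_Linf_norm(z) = 5.54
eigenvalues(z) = [(-2.26+0j), (6.77+0.85j), (6.77-0.85j)]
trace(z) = 11.28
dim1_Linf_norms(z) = [5.03, 5.28, 5.54]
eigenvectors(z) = [[(0.28+0j), 0.36-0.30j, 0.36+0.30j], [-0.90+0.00j, (0.65+0j), (0.65-0j)], [(0.34+0j), 0.54+0.27j, 0.54-0.27j]]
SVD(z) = [[-0.07, 0.82, -0.58], [0.65, 0.48, 0.60], [0.76, -0.33, -0.56]] @ diag([7.931397369491215, 6.52641281643142, 2.0292046512728925]) @ [[-0.05, 0.25, 0.97], [0.98, 0.19, 0.01], [0.19, -0.95, 0.25]]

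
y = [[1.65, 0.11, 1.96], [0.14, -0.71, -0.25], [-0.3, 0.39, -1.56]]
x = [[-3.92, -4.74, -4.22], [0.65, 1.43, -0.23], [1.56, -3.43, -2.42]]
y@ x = [[-3.34, -14.39, -11.73],[-1.40, -0.82, 0.18],[-1.0, 7.33, 4.95]]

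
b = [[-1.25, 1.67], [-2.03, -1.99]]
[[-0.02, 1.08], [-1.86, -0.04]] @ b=[[-2.17, -2.18], [2.41, -3.03]]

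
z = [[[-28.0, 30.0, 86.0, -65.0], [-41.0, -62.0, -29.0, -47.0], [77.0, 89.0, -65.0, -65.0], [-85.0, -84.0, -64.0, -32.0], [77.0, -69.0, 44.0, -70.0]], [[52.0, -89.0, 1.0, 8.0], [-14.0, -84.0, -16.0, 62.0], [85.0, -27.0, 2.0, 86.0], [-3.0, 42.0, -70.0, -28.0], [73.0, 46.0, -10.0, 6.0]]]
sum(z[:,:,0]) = 193.0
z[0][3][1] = -84.0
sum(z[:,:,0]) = 193.0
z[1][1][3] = 62.0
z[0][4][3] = -70.0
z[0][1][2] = -29.0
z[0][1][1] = -62.0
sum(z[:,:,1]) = -208.0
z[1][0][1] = -89.0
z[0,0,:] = [-28.0, 30.0, 86.0, -65.0]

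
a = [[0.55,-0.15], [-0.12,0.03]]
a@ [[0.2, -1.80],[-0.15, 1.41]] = [[0.13, -1.2], [-0.03, 0.26]]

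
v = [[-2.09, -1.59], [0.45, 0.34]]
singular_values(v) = [2.69, 0.0]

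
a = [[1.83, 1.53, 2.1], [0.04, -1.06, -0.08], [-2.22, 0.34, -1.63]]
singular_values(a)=[4.01, 1.69, 0.2]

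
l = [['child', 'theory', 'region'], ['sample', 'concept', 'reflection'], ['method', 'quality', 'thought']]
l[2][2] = 'thought'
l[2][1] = 'quality'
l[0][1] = 'theory'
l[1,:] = ['sample', 'concept', 'reflection']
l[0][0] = 'child'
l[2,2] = 'thought'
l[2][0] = 'method'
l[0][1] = 'theory'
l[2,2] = 'thought'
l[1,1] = 'concept'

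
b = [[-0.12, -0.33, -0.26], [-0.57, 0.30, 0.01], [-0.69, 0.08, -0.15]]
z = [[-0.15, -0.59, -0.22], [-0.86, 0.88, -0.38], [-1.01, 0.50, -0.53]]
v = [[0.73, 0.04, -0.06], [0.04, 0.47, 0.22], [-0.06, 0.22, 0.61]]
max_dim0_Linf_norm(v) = 0.73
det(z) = -0.02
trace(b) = 0.03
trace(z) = 0.20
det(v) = 0.17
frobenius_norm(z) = 1.90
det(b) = -0.01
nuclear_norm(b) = 1.43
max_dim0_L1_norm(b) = 1.38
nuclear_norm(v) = 1.81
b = z @ v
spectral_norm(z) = 1.77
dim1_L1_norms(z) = [0.96, 2.12, 2.04]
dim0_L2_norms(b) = [0.9, 0.45, 0.3]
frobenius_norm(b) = 1.05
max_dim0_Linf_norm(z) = 1.01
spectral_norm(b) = 0.94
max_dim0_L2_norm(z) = 1.33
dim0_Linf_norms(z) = [1.01, 0.88, 0.53]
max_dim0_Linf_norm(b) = 0.69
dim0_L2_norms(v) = [0.73, 0.52, 0.65]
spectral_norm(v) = 0.78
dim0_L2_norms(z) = [1.33, 1.17, 0.69]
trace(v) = 1.81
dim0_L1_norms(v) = [0.83, 0.73, 0.89]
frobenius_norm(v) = 1.11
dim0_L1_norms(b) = [1.38, 0.71, 0.42]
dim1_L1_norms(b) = [0.71, 0.88, 0.92]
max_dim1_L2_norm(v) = 0.73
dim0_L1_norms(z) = [2.02, 1.97, 1.13]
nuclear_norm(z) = 2.49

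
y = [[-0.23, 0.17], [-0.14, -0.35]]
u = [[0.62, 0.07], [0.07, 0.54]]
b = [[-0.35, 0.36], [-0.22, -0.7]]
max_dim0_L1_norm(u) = 0.69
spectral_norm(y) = 0.39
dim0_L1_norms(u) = [0.69, 0.61]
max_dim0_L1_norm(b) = 1.06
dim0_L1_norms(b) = [0.57, 1.06]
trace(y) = -0.58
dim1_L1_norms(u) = [0.69, 0.61]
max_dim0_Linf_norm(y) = 0.35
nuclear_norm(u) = 1.16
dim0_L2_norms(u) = [0.62, 0.54]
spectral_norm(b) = 0.79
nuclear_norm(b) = 1.20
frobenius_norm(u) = 0.83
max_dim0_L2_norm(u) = 0.62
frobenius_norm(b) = 0.89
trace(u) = 1.16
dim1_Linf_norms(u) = [0.62, 0.54]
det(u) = 0.33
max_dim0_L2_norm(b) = 0.79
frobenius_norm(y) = 0.47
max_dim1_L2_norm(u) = 0.62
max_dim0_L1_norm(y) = 0.52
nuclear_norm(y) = 0.66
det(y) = 0.10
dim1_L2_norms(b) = [0.5, 0.73]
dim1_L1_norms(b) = [0.71, 0.92]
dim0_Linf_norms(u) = [0.62, 0.54]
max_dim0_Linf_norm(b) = 0.7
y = u @ b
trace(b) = -1.05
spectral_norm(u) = 0.66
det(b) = 0.32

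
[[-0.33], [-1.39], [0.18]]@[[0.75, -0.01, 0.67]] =[[-0.25,0.00,-0.22], [-1.04,0.01,-0.93], [0.14,-0.0,0.12]]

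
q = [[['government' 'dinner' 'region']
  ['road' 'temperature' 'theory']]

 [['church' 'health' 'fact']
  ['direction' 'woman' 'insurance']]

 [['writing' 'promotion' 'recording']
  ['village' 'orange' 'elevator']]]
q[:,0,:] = [['government', 'dinner', 'region'], ['church', 'health', 'fact'], ['writing', 'promotion', 'recording']]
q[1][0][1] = 'health'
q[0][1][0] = 'road'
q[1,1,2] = 'insurance'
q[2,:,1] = ['promotion', 'orange']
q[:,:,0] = [['government', 'road'], ['church', 'direction'], ['writing', 'village']]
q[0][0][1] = 'dinner'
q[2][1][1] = 'orange'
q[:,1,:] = [['road', 'temperature', 'theory'], ['direction', 'woman', 'insurance'], ['village', 'orange', 'elevator']]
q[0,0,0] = 'government'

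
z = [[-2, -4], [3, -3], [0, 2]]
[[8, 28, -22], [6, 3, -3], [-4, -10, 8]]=z @ [[0, -4, 3], [-2, -5, 4]]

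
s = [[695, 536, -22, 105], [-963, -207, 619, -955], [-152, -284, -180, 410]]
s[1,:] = [-963, -207, 619, -955]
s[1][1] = -207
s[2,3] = 410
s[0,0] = 695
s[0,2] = -22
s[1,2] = 619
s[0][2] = -22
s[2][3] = 410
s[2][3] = 410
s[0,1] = 536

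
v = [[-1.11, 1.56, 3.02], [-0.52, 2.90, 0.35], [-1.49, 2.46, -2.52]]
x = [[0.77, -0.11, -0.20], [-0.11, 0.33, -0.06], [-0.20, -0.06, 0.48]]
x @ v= [[-0.5, 0.39, 2.79], [0.04, 0.64, -0.07], [-0.46, 0.69, -1.83]]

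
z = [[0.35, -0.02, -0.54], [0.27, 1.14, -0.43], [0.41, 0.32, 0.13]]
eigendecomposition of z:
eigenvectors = [[(0.72+0j), (0.72-0j), 0.24+0.00j], [-0.03-0.34j, -0.03+0.34j, -0.94+0.00j], [(0.03-0.6j), 0.03+0.60j, -0.24+0.00j]]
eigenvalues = [(0.33+0.46j), (0.33-0.46j), (0.96+0j)]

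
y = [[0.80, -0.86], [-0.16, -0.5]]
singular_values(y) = [1.21, 0.45]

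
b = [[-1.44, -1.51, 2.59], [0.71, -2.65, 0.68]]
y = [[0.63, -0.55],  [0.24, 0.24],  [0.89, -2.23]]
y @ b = [[-1.3, 0.51, 1.26],[-0.18, -1.0, 0.78],[-2.86, 4.57, 0.79]]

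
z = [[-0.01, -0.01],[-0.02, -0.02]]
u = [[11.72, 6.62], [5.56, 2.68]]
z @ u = [[-0.17, -0.09], [-0.35, -0.19]]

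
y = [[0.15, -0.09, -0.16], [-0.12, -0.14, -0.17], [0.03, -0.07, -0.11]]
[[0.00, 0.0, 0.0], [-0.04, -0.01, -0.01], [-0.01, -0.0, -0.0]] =y @ [[0.15, 0.05, 0.04], [0.02, 0.01, 0.00], [0.12, 0.04, 0.03]]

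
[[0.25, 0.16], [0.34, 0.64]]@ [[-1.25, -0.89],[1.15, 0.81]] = [[-0.13,  -0.09],  [0.31,  0.22]]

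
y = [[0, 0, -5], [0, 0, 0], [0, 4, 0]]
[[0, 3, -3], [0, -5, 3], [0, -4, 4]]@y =[[0, -12, 0], [0, 12, 0], [0, 16, 0]]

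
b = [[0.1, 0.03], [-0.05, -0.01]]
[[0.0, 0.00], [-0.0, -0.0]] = b@[[-0.01, -0.04],[0.07, 0.21]]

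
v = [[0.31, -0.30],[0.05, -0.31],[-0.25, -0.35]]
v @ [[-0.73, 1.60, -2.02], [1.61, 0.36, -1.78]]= [[-0.71, 0.39, -0.09], [-0.54, -0.03, 0.45], [-0.38, -0.53, 1.13]]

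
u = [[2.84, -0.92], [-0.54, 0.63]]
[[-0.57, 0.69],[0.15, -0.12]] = u @[[-0.17, 0.25], [0.10, 0.02]]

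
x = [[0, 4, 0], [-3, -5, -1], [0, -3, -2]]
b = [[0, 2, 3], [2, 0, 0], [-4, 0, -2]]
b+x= [[0, 6, 3], [-1, -5, -1], [-4, -3, -4]]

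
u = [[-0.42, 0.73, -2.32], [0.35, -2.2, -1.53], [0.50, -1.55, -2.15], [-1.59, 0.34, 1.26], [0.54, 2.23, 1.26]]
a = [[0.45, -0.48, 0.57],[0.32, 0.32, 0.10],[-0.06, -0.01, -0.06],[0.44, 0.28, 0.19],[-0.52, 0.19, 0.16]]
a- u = [[0.87, -1.21, 2.89],[-0.03, 2.52, 1.63],[-0.56, 1.54, 2.09],[2.03, -0.06, -1.07],[-1.06, -2.04, -1.1]]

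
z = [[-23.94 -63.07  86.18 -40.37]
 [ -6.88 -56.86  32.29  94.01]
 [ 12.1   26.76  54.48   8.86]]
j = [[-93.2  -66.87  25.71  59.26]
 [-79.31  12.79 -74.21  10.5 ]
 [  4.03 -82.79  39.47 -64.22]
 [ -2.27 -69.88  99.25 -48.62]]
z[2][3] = 8.86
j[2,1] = -82.79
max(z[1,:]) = 94.01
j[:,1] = [-66.87, 12.79, -82.79, -69.88]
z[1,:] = [-6.88, -56.86, 32.29, 94.01]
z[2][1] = 26.76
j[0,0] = -93.2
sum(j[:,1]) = -206.75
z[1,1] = -56.86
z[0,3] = -40.37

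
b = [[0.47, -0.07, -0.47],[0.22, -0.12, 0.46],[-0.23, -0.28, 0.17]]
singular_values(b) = [0.76, 0.48, 0.29]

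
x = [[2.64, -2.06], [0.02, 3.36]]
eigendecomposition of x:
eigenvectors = [[-1.0, 0.95],[0.03, -0.3]]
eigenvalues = [2.7, 3.3]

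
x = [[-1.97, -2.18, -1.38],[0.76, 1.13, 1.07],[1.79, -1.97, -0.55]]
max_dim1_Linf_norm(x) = 2.18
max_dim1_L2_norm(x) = 3.25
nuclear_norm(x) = 6.68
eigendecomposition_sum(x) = [[-0.74+0.27j, -0.78-0.91j, -0.66-0.18j], [0.55-0.34j, (0.77+0.6j), 0.56+0.03j], [0.43+1.27j, -1.58+1.28j, (-0.33+1.11j)]] + [[(-0.74-0.27j),(-0.78+0.91j),-0.66+0.18j], [(0.55+0.34j),(0.77-0.6j),(0.56-0.03j)], [(0.43-1.27j),(-1.58-1.28j),(-0.33-1.11j)]] + [[-0.49+0.00j, (-0.62+0j), (-0.06+0j)], [-0.33+0.00j, -0.42+0.00j, (-0.04+0j)], [0.94-0.00j, (1.19-0j), (0.12-0j)]]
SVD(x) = [[-0.84, -0.30, 0.45], [0.45, 0.06, 0.89], [-0.29, 0.95, 0.08]] @ diag([3.742684493255401, 2.610066518076548, 0.32321131657373914]) @ [[0.39, 0.78, 0.48], [0.90, -0.44, -0.02], [-0.20, -0.44, 0.88]]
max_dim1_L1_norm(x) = 5.53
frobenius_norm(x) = 4.57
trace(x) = -1.39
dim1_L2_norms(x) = [3.25, 1.73, 2.72]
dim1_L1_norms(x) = [5.53, 2.96, 4.31]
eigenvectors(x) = [[0.01+0.47j, (0.01-0.47j), -0.44+0.00j],[-0.09-0.37j, (-0.09+0.37j), -0.30+0.00j],[(0.8+0j), (0.8-0j), (0.85+0j)]]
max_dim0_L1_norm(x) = 5.28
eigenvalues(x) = [(-0.3+1.98j), (-0.3-1.98j), (-0.79+0j)]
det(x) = -3.16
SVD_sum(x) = [[-1.24,-2.46,-1.52], [0.67,1.33,0.82], [-0.43,-0.86,-0.53]] + [[-0.7, 0.34, 0.01], [0.15, -0.07, -0.00], [2.23, -1.1, -0.04]] + [[-0.03, -0.06, 0.13], [-0.06, -0.13, 0.25], [-0.01, -0.01, 0.02]]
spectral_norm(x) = 3.74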